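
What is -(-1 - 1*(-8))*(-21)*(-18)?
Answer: -2646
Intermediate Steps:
-(-1 - 1*(-8))*(-21)*(-18) = -(-1 + 8)*(-21)*(-18) = -7*(-21)*(-18) = -(-147)*(-18) = -1*2646 = -2646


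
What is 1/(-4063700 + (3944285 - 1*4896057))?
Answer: -1/5015472 ≈ -1.9938e-7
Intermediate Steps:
1/(-4063700 + (3944285 - 1*4896057)) = 1/(-4063700 + (3944285 - 4896057)) = 1/(-4063700 - 951772) = 1/(-5015472) = -1/5015472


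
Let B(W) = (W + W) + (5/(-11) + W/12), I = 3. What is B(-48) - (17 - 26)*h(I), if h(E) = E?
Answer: -808/11 ≈ -73.455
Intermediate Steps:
B(W) = -5/11 + 25*W/12 (B(W) = 2*W + (5*(-1/11) + W*(1/12)) = 2*W + (-5/11 + W/12) = -5/11 + 25*W/12)
B(-48) - (17 - 26)*h(I) = (-5/11 + (25/12)*(-48)) - (17 - 26)*3 = (-5/11 - 100) - (-9)*3 = -1105/11 - 1*(-27) = -1105/11 + 27 = -808/11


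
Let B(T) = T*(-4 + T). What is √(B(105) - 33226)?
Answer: I*√22621 ≈ 150.4*I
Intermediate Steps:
√(B(105) - 33226) = √(105*(-4 + 105) - 33226) = √(105*101 - 33226) = √(10605 - 33226) = √(-22621) = I*√22621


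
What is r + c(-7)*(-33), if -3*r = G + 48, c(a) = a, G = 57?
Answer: 196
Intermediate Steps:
r = -35 (r = -(57 + 48)/3 = -⅓*105 = -35)
r + c(-7)*(-33) = -35 - 7*(-33) = -35 + 231 = 196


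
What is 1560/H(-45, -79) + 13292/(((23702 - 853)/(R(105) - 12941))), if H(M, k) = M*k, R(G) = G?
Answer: -40433642248/5415213 ≈ -7466.7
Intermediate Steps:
1560/H(-45, -79) + 13292/(((23702 - 853)/(R(105) - 12941))) = 1560/((-45*(-79))) + 13292/(((23702 - 853)/(105 - 12941))) = 1560/3555 + 13292/((22849/(-12836))) = 1560*(1/3555) + 13292/((22849*(-1/12836))) = 104/237 + 13292/(-22849/12836) = 104/237 + 13292*(-12836/22849) = 104/237 - 170616112/22849 = -40433642248/5415213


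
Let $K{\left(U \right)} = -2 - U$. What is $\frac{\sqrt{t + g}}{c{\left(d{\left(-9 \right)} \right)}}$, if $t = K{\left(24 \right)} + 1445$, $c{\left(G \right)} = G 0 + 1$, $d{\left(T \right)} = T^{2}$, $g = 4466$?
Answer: $\sqrt{5885} \approx 76.714$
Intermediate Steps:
$c{\left(G \right)} = 1$ ($c{\left(G \right)} = 0 + 1 = 1$)
$t = 1419$ ($t = \left(-2 - 24\right) + 1445 = -26 + 1445 = 1419$)
$\frac{\sqrt{t + g}}{c{\left(d{\left(-9 \right)} \right)}} = \frac{\sqrt{1419 + 4466}}{1} = \sqrt{5885} \cdot 1 = \sqrt{5885}$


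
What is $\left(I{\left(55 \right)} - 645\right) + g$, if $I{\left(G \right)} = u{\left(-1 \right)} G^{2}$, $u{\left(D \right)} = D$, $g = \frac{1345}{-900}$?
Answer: $- \frac{660869}{180} \approx -3671.5$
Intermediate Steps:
$g = - \frac{269}{180}$ ($g = 1345 \left(- \frac{1}{900}\right) = - \frac{269}{180} \approx -1.4944$)
$I{\left(G \right)} = - G^{2}$
$\left(I{\left(55 \right)} - 645\right) + g = \left(- 55^{2} - 645\right) - \frac{269}{180} = \left(\left(-1\right) 3025 - 645\right) - \frac{269}{180} = \left(-3025 - 645\right) - \frac{269}{180} = -3670 - \frac{269}{180} = - \frac{660869}{180}$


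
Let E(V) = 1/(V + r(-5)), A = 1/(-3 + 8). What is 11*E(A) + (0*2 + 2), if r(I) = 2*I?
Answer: 43/49 ≈ 0.87755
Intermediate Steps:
A = ⅕ (A = 1/5 = ⅕ ≈ 0.20000)
E(V) = 1/(-10 + V) (E(V) = 1/(V + 2*(-5)) = 1/(V - 10) = 1/(-10 + V))
11*E(A) + (0*2 + 2) = 11/(-10 + ⅕) + (0*2 + 2) = 11/(-49/5) + (0 + 2) = 11*(-5/49) + 2 = -55/49 + 2 = 43/49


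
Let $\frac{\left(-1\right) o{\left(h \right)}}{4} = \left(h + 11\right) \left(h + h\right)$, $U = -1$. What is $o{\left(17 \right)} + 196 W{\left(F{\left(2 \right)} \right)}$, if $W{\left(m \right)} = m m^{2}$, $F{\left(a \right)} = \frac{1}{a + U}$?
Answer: $-3612$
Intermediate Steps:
$F{\left(a \right)} = \frac{1}{-1 + a}$ ($F{\left(a \right)} = \frac{1}{a - 1} = \frac{1}{-1 + a}$)
$o{\left(h \right)} = - 8 h \left(11 + h\right)$ ($o{\left(h \right)} = - 4 \left(h + 11\right) \left(h + h\right) = - 4 \left(11 + h\right) 2 h = - 4 \cdot 2 h \left(11 + h\right) = - 8 h \left(11 + h\right)$)
$W{\left(m \right)} = m^{3}$
$o{\left(17 \right)} + 196 W{\left(F{\left(2 \right)} \right)} = \left(-8\right) 17 \left(11 + 17\right) + 196 \left(\frac{1}{-1 + 2}\right)^{3} = \left(-8\right) 17 \cdot 28 + 196 \left(1^{-1}\right)^{3} = -3808 + 196 \cdot 1^{3} = -3808 + 196 \cdot 1 = -3808 + 196 = -3612$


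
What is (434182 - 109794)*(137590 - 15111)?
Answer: 39730717852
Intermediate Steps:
(434182 - 109794)*(137590 - 15111) = 324388*122479 = 39730717852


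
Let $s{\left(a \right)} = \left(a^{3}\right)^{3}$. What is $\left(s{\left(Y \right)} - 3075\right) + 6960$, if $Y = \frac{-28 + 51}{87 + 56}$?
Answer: $\frac{97143860941667069393018}{25004854810776297743} \approx 3885.0$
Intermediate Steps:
$Y = \frac{23}{143} \approx 0.16084$
$s{\left(a \right)} = a^{9}$
$\left(s{\left(Y \right)} - 3075\right) + 6960 = \left(\left(\frac{23}{143}\right)^{9} - 3075\right) + 6960 = \left(\frac{1801152661463}{25004854810776297743} - 3075\right) + 6960 = - \frac{76889928541335962898262}{25004854810776297743} + 6960 = \frac{97143860941667069393018}{25004854810776297743}$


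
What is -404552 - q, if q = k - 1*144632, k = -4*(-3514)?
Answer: -273976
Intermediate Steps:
k = 14056
q = -130576 (q = 14056 - 1*144632 = 14056 - 144632 = -130576)
-404552 - q = -404552 - 1*(-130576) = -404552 + 130576 = -273976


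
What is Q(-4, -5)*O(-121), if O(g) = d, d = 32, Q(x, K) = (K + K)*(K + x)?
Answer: 2880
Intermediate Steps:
Q(x, K) = 2*K*(K + x) (Q(x, K) = (2*K)*(K + x) = 2*K*(K + x))
O(g) = 32
Q(-4, -5)*O(-121) = (2*(-5)*(-5 - 4))*32 = (2*(-5)*(-9))*32 = 90*32 = 2880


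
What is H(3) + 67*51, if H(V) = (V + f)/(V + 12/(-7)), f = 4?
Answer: 30802/9 ≈ 3422.4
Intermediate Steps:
H(V) = (4 + V)/(-12/7 + V) (H(V) = (V + 4)/(V + 12/(-7)) = (4 + V)/(V + 12*(-1/7)) = (4 + V)/(V - 12/7) = (4 + V)/(-12/7 + V))
H(3) + 67*51 = 7*(4 + 3)/(-12 + 7*3) + 67*51 = 7*7/(-12 + 21) + 3417 = 7*7/9 + 3417 = 7*(1/9)*7 + 3417 = 49/9 + 3417 = 30802/9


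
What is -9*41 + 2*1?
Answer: -367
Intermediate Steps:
-9*41 + 2*1 = -369 + 2 = -367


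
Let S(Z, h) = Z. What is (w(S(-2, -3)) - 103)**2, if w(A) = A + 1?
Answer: 10816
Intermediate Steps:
w(A) = 1 + A
(w(S(-2, -3)) - 103)**2 = ((1 - 2) - 103)**2 = (-1 - 103)**2 = (-104)**2 = 10816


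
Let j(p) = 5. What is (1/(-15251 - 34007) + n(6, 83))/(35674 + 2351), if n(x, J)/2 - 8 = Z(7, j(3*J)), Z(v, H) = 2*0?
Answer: 262709/624345150 ≈ 0.00042078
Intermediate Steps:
Z(v, H) = 0
n(x, J) = 16 (n(x, J) = 16 + 2*0 = 16 + 0 = 16)
(1/(-15251 - 34007) + n(6, 83))/(35674 + 2351) = (1/(-15251 - 34007) + 16)/(35674 + 2351) = (1/(-49258) + 16)/38025 = (-1/49258 + 16)*(1/38025) = (788127/49258)*(1/38025) = 262709/624345150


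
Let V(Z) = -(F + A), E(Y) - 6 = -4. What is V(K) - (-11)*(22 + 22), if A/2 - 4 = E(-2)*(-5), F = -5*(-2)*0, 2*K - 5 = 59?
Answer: 496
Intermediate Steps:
K = 32 (K = 5/2 + (1/2)*59 = 5/2 + 59/2 = 32)
E(Y) = 2 (E(Y) = 6 - 4 = 2)
F = 0 (F = 10*0 = 0)
A = -12 (A = 8 + 2*(2*(-5)) = 8 + 2*(-10) = 8 - 20 = -12)
V(Z) = 12 (V(Z) = -(0 - 12) = -1*(-12) = 12)
V(K) - (-11)*(22 + 22) = 12 - (-11)*(22 + 22) = 12 - (-11)*44 = 12 - 1*(-484) = 12 + 484 = 496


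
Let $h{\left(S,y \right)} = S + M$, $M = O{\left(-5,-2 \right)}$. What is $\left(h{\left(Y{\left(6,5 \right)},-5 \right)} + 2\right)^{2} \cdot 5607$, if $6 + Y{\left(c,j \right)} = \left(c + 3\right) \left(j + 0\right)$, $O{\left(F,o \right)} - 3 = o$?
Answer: $9890748$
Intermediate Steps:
$O{\left(F,o \right)} = 3 + o$
$Y{\left(c,j \right)} = -6 + j \left(3 + c\right)$ ($Y{\left(c,j \right)} = -6 + \left(c + 3\right) \left(j + 0\right) = -6 + \left(3 + c\right) j = -6 + j \left(3 + c\right)$)
$M = 1$ ($M = 3 - 2 = 1$)
$h{\left(S,y \right)} = 1 + S$ ($h{\left(S,y \right)} = S + 1 = 1 + S$)
$\left(h{\left(Y{\left(6,5 \right)},-5 \right)} + 2\right)^{2} \cdot 5607 = \left(\left(1 + \left(-6 + 3 \cdot 5 + 6 \cdot 5\right)\right) + 2\right)^{2} \cdot 5607 = \left(\left(1 + \left(-6 + 15 + 30\right)\right) + 2\right)^{2} \cdot 5607 = \left(\left(1 + 39\right) + 2\right)^{2} \cdot 5607 = \left(40 + 2\right)^{2} \cdot 5607 = 42^{2} \cdot 5607 = 1764 \cdot 5607 = 9890748$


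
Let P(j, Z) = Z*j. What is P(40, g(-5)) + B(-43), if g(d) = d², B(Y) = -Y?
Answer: 1043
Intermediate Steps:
P(40, g(-5)) + B(-43) = (-5)²*40 - 1*(-43) = 25*40 + 43 = 1000 + 43 = 1043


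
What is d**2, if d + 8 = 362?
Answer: 125316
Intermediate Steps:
d = 354 (d = -8 + 362 = 354)
d**2 = 354**2 = 125316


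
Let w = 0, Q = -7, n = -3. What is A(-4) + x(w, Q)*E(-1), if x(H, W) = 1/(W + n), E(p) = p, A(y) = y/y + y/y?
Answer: 21/10 ≈ 2.1000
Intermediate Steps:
A(y) = 2 (A(y) = 1 + 1 = 2)
x(H, W) = 1/(-3 + W) (x(H, W) = 1/(W - 3) = 1/(-3 + W))
A(-4) + x(w, Q)*E(-1) = 2 - 1/(-3 - 7) = 2 - 1/(-10) = 2 - ⅒*(-1) = 2 + ⅒ = 21/10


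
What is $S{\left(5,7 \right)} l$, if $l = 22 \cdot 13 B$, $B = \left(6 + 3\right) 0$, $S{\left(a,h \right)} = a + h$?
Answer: $0$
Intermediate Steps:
$B = 0$ ($B = 9 \cdot 0 = 0$)
$l = 0$ ($l = 22 \cdot 13 \cdot 0 = 286 \cdot 0 = 0$)
$S{\left(5,7 \right)} l = \left(5 + 7\right) 0 = 12 \cdot 0 = 0$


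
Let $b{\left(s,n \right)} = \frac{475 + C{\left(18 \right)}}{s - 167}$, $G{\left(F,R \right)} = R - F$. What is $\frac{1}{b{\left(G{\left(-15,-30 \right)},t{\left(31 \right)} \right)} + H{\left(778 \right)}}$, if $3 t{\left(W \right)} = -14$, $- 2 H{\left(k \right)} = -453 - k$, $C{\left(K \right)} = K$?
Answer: $\frac{91}{55764} \approx 0.0016319$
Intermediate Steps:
$H{\left(k \right)} = \frac{453}{2} + \frac{k}{2}$ ($H{\left(k \right)} = - \frac{-453 - k}{2} = \frac{453}{2} + \frac{k}{2}$)
$t{\left(W \right)} = - \frac{14}{3}$ ($t{\left(W \right)} = \frac{1}{3} \left(-14\right) = - \frac{14}{3}$)
$b{\left(s,n \right)} = \frac{493}{-167 + s}$ ($b{\left(s,n \right)} = \frac{475 + 18}{s - 167} = \frac{493}{-167 + s}$)
$\frac{1}{b{\left(G{\left(-15,-30 \right)},t{\left(31 \right)} \right)} + H{\left(778 \right)}} = \frac{1}{\frac{493}{-167 - 15} + \left(\frac{453}{2} + \frac{1}{2} \cdot 778\right)} = \frac{1}{\frac{493}{-167 + \left(-30 + 15\right)} + \left(\frac{453}{2} + 389\right)} = \frac{1}{\frac{493}{-167 - 15} + \frac{1231}{2}} = \frac{1}{\frac{493}{-182} + \frac{1231}{2}} = \frac{1}{493 \left(- \frac{1}{182}\right) + \frac{1231}{2}} = \frac{1}{- \frac{493}{182} + \frac{1231}{2}} = \frac{1}{\frac{55764}{91}} = \frac{91}{55764}$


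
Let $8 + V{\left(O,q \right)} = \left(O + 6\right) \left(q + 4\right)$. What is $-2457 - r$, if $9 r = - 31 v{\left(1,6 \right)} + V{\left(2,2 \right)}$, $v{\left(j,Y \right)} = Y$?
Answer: $- \frac{21967}{9} \approx -2440.8$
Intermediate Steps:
$V{\left(O,q \right)} = -8 + \left(4 + q\right) \left(6 + O\right)$ ($V{\left(O,q \right)} = -8 + \left(O + 6\right) \left(q + 4\right) = -8 + \left(6 + O\right) \left(4 + q\right) = -8 + \left(4 + q\right) \left(6 + O\right)$)
$r = - \frac{146}{9}$ ($r = \frac{\left(-31\right) 6 + \left(16 + 4 \cdot 2 + 6 \cdot 2 + 2 \cdot 2\right)}{9} = \frac{-186 + \left(16 + 8 + 12 + 4\right)}{9} = \frac{-186 + 40}{9} = \frac{1}{9} \left(-146\right) = - \frac{146}{9} \approx -16.222$)
$-2457 - r = -2457 - - \frac{146}{9} = -2457 + \frac{146}{9} = - \frac{21967}{9}$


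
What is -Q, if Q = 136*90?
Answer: -12240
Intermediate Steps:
Q = 12240
-Q = -1*12240 = -12240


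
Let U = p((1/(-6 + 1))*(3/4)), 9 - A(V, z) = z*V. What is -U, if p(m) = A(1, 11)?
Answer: 2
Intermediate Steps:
A(V, z) = 9 - V*z (A(V, z) = 9 - z*V = 9 - V*z)
p(m) = -2 (p(m) = 9 - 1*1*11 = 9 - 11 = -2)
U = -2
-U = -1*(-2) = 2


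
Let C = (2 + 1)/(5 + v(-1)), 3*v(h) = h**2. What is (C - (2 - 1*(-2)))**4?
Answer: 9150625/65536 ≈ 139.63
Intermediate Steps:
v(h) = h**2/3
C = 9/16 (C = (2 + 1)/(5 + (1/3)*(-1)**2) = 3/(5 + (1/3)*1) = 3/(5 + 1/3) = 3/(16/3) = 3*(3/16) = 9/16 ≈ 0.56250)
(C - (2 - 1*(-2)))**4 = (9/16 - (2 - 1*(-2)))**4 = (9/16 - (2 + 2))**4 = (9/16 - 1*4)**4 = (9/16 - 4)**4 = (-55/16)**4 = 9150625/65536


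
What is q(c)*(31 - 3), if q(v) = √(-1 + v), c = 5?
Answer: 56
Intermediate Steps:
q(c)*(31 - 3) = √(-1 + 5)*(31 - 3) = √4*28 = 2*28 = 56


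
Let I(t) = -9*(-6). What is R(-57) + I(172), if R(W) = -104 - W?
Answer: 7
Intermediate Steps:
I(t) = 54
R(-57) + I(172) = (-104 - 1*(-57)) + 54 = (-104 + 57) + 54 = -47 + 54 = 7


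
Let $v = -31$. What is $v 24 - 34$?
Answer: $-778$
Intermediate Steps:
$v 24 - 34 = \left(-31\right) 24 - 34 = -744 - 34 = -778$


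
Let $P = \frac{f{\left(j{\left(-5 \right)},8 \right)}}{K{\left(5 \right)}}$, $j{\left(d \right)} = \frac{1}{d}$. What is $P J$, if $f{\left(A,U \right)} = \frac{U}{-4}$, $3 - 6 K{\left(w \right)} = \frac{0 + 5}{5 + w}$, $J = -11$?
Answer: $\frac{264}{5} \approx 52.8$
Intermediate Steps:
$K{\left(w \right)} = \frac{1}{2} - \frac{5}{6 \left(5 + w\right)}$ ($K{\left(w \right)} = \frac{1}{2} - \frac{\left(0 + 5\right) \frac{1}{5 + w}}{6} = \frac{1}{2} - \frac{5 \frac{1}{5 + w}}{6} = \frac{1}{2} - \frac{5}{6 \left(5 + w\right)}$)
$f{\left(A,U \right)} = - \frac{U}{4}$ ($f{\left(A,U \right)} = U \left(- \frac{1}{4}\right) = - \frac{U}{4}$)
$P = - \frac{24}{5}$ ($P = \frac{\left(- \frac{1}{4}\right) 8}{\frac{1}{6} \frac{1}{5 + 5} \left(10 + 3 \cdot 5\right)} = - \frac{2}{\frac{1}{6} \cdot \frac{1}{10} \left(10 + 15\right)} = - \frac{2}{\frac{1}{6} \cdot \frac{1}{10} \cdot 25} = - \frac{2}{\frac{5}{12}} = \left(-2\right) \frac{12}{5} = - \frac{24}{5} \approx -4.8$)
$P J = \left(- \frac{24}{5}\right) \left(-11\right) = \frac{264}{5}$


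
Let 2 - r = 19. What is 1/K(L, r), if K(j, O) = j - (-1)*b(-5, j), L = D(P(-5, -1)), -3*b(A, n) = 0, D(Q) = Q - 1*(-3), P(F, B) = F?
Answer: -1/2 ≈ -0.50000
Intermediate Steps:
D(Q) = 3 + Q (D(Q) = Q + 3 = 3 + Q)
b(A, n) = 0 (b(A, n) = -1/3*0 = 0)
L = -2 (L = 3 - 5 = -2)
r = -17 (r = 2 - 1*19 = 2 - 19 = -17)
K(j, O) = j (K(j, O) = j - (-1)*0 = j - 1*0 = j + 0 = j)
1/K(L, r) = 1/(-2) = -1/2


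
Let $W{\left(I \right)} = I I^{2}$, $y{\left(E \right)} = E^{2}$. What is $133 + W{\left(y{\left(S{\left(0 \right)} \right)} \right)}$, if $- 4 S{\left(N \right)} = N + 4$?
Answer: $134$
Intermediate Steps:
$S{\left(N \right)} = -1 - \frac{N}{4}$ ($S{\left(N \right)} = - \frac{N + 4}{4} = - \frac{4 + N}{4} = -1 - \frac{N}{4}$)
$W{\left(I \right)} = I^{3}$
$133 + W{\left(y{\left(S{\left(0 \right)} \right)} \right)} = 133 + \left(\left(-1 - 0\right)^{2}\right)^{3} = 133 + \left(\left(-1 + 0\right)^{2}\right)^{3} = 133 + \left(\left(-1\right)^{2}\right)^{3} = 133 + 1^{3} = 133 + 1 = 134$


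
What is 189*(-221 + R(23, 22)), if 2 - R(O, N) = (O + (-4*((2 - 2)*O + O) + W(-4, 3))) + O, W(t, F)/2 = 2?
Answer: -33453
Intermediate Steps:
W(t, F) = 4 (W(t, F) = 2*2 = 4)
R(O, N) = -2 + 2*O (R(O, N) = 2 - ((O + (-4*((2 - 2)*O + O) + 4)) + O) = 2 - ((O + (-4*(0*O + O) + 4)) + O) = 2 - ((O + (-4*(0 + O) + 4)) + O) = 2 - ((O + (-4*O + 4)) + O) = 2 - ((O + (4 - 4*O)) + O) = 2 - ((4 - 3*O) + O) = 2 - (4 - 2*O) = 2 + (-4 + 2*O) = -2 + 2*O)
189*(-221 + R(23, 22)) = 189*(-221 + (-2 + 2*23)) = 189*(-221 + (-2 + 46)) = 189*(-221 + 44) = 189*(-177) = -33453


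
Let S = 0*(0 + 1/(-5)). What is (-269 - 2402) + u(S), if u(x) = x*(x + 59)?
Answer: -2671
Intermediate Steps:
S = 0 (S = 0*(0 - 1/5) = 0*(-1/5) = 0)
u(x) = x*(59 + x)
(-269 - 2402) + u(S) = (-269 - 2402) + 0*(59 + 0) = -2671 + 0*59 = -2671 + 0 = -2671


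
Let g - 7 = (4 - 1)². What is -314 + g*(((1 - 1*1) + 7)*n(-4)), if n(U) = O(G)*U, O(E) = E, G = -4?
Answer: 1478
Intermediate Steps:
g = 16 (g = 7 + (4 - 1)² = 7 + 3² = 7 + 9 = 16)
n(U) = -4*U
-314 + g*(((1 - 1*1) + 7)*n(-4)) = -314 + 16*(((1 - 1*1) + 7)*(-4*(-4))) = -314 + 16*(((1 - 1) + 7)*16) = -314 + 16*((0 + 7)*16) = -314 + 16*(7*16) = -314 + 16*112 = -314 + 1792 = 1478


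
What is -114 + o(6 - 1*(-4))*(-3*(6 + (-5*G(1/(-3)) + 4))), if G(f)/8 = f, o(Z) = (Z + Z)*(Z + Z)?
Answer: -28114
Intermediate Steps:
o(Z) = 4*Z² (o(Z) = (2*Z)*(2*Z) = 4*Z²)
G(f) = 8*f
-114 + o(6 - 1*(-4))*(-3*(6 + (-5*G(1/(-3)) + 4))) = -114 + (4*(6 - 1*(-4))²)*(-3*(6 + (-40/(-3) + 4))) = -114 + (4*(6 + 4)²)*(-3*(6 + (-40*(-1)/3 + 4))) = -114 + (4*10²)*(-3*(6 + (-5*(-8/3) + 4))) = -114 + (4*100)*(-3*(6 + (40/3 + 4))) = -114 + 400*(-3*(6 + 52/3)) = -114 + 400*(-3*70/3) = -114 + 400*(-70) = -114 - 28000 = -28114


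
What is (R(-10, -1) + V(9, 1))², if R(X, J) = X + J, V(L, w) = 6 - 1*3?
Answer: 64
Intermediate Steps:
V(L, w) = 3 (V(L, w) = 6 - 3 = 3)
R(X, J) = J + X
(R(-10, -1) + V(9, 1))² = ((-1 - 10) + 3)² = (-11 + 3)² = (-8)² = 64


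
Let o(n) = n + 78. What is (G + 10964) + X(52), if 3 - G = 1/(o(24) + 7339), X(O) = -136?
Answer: 80593470/7441 ≈ 10831.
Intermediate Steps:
o(n) = 78 + n
G = 22322/7441 (G = 3 - 1/((78 + 24) + 7339) = 3 - 1/(102 + 7339) = 3 - 1/7441 = 22322/7441 ≈ 2.9999)
(G + 10964) + X(52) = (22322/7441 + 10964) - 136 = 81605446/7441 - 136 = 80593470/7441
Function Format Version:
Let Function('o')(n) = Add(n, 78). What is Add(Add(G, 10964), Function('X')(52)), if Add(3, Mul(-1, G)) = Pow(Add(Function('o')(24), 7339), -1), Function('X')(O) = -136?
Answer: Rational(80593470, 7441) ≈ 10831.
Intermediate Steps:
Function('o')(n) = Add(78, n)
G = Rational(22322, 7441) (G = Add(3, Mul(-1, Pow(Add(Add(78, 24), 7339), -1))) = Add(3, Mul(-1, Pow(Add(102, 7339), -1))) = Add(3, Mul(-1, Pow(7441, -1))) = Add(3, Mul(-1, Rational(1, 7441))) = Add(3, Rational(-1, 7441)) = Rational(22322, 7441) ≈ 2.9999)
Add(Add(G, 10964), Function('X')(52)) = Add(Add(Rational(22322, 7441), 10964), -136) = Add(Rational(81605446, 7441), -136) = Rational(80593470, 7441)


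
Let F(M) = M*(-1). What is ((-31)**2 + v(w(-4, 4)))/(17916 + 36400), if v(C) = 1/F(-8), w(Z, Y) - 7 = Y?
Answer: 7689/434528 ≈ 0.017695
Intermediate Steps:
F(M) = -M
w(Z, Y) = 7 + Y
v(C) = 1/8 (v(C) = 1/(-1*(-8)) = 1/8)
((-31)**2 + v(w(-4, 4)))/(17916 + 36400) = ((-31)**2 + 1/8)/(17916 + 36400) = (961 + 1/8)/54316 = (7689/8)*(1/54316) = 7689/434528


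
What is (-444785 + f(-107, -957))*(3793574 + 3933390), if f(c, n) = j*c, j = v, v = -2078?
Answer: -1718778145196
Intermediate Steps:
j = -2078
f(c, n) = -2078*c
(-444785 + f(-107, -957))*(3793574 + 3933390) = (-444785 - 2078*(-107))*(3793574 + 3933390) = (-444785 + 222346)*7726964 = -222439*7726964 = -1718778145196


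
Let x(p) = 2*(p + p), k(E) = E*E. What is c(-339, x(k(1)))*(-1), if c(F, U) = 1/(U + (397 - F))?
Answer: -1/740 ≈ -0.0013514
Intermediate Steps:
k(E) = E**2
x(p) = 4*p (x(p) = 2*(2*p) = 4*p)
c(F, U) = 1/(397 + U - F)
c(-339, x(k(1)))*(-1) = -1/(397 + 4*1**2 - 1*(-339)) = -1/(397 + 4*1 + 339) = -1/(397 + 4 + 339) = -1/740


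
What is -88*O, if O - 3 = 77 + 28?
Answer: -9504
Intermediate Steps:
O = 108 (O = 3 + (77 + 28) = 3 + 105 = 108)
-88*O = -88*108 = -9504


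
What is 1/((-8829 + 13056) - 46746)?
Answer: -1/42519 ≈ -2.3519e-5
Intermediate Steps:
1/((-8829 + 13056) - 46746) = 1/(4227 - 46746) = 1/(-42519) = -1/42519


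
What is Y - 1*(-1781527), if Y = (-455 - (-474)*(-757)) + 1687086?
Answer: 3109340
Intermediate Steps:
Y = 1327813 (Y = (-455 - 474*757) + 1687086 = (-455 - 358818) + 1687086 = -359273 + 1687086 = 1327813)
Y - 1*(-1781527) = 1327813 - 1*(-1781527) = 1327813 + 1781527 = 3109340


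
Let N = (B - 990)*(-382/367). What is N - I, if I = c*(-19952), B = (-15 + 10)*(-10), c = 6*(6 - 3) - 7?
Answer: 80905304/367 ≈ 2.2045e+5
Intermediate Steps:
c = 11 (c = 6*3 - 7 = 18 - 7 = 11)
B = 50 (B = -5*(-10) = 50)
N = 359080/367 (N = (50 - 990)*(-382/367) = -(-359080)/367 = -940*(-382/367) = 359080/367 ≈ 978.42)
I = -219472 (I = 11*(-19952) = -219472)
N - I = 359080/367 - 1*(-219472) = 359080/367 + 219472 = 80905304/367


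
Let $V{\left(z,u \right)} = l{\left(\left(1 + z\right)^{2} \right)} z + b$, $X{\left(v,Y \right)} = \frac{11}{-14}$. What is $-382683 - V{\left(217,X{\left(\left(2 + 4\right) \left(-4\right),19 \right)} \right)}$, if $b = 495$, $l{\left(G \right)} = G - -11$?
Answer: $-10698273$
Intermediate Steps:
$l{\left(G \right)} = 11 + G$ ($l{\left(G \right)} = G + 11 = 11 + G$)
$X{\left(v,Y \right)} = - \frac{11}{14}$ ($X{\left(v,Y \right)} = 11 \left(- \frac{1}{14}\right) = - \frac{11}{14}$)
$V{\left(z,u \right)} = 495 + z \left(11 + \left(1 + z\right)^{2}\right)$ ($V{\left(z,u \right)} = \left(11 + \left(1 + z\right)^{2}\right) z + 495 = z \left(11 + \left(1 + z\right)^{2}\right) + 495 = 495 + z \left(11 + \left(1 + z\right)^{2}\right)$)
$-382683 - V{\left(217,X{\left(\left(2 + 4\right) \left(-4\right),19 \right)} \right)} = -382683 - \left(495 + 217 \left(11 + \left(1 + 217\right)^{2}\right)\right) = -382683 - \left(495 + 217 \left(11 + 218^{2}\right)\right) = -382683 - \left(495 + 217 \left(11 + 47524\right)\right) = -382683 - \left(495 + 217 \cdot 47535\right) = -382683 - \left(495 + 10315095\right) = -382683 - 10315590 = -10698273$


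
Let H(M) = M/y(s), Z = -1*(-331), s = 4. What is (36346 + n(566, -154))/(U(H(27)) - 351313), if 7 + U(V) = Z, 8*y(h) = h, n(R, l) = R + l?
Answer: -36758/350989 ≈ -0.10473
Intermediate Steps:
Z = 331
y(h) = h/8
H(M) = 2*M (H(M) = M/(((1/8)*4)) = M/(1/2) = M*2 = 2*M)
U(V) = 324 (U(V) = -7 + 331 = 324)
(36346 + n(566, -154))/(U(H(27)) - 351313) = (36346 + (566 - 154))/(324 - 351313) = (36346 + 412)/(-350989) = 36758*(-1/350989) = -36758/350989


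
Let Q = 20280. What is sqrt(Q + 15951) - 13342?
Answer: -13342 + sqrt(36231) ≈ -13152.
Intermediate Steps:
sqrt(Q + 15951) - 13342 = sqrt(20280 + 15951) - 13342 = sqrt(36231) - 13342 = -13342 + sqrt(36231)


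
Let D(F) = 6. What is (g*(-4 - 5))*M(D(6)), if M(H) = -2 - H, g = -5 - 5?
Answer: -720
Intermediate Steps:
g = -10
(g*(-4 - 5))*M(D(6)) = (-10*(-4 - 5))*(-2 - 1*6) = (-10*(-9))*(-2 - 6) = 90*(-8) = -720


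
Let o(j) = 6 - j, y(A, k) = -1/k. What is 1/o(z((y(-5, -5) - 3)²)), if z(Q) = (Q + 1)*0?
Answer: ⅙ ≈ 0.16667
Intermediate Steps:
z(Q) = 0 (z(Q) = (1 + Q)*0 = 0)
1/o(z((y(-5, -5) - 3)²)) = 1/(6 - 1*0) = 1/(6 + 0) = 1/6 = ⅙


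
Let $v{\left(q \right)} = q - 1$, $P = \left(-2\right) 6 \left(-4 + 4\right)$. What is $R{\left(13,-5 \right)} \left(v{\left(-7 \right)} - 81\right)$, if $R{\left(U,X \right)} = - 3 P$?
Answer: $0$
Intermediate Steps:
$P = 0$ ($P = \left(-12\right) 0 = 0$)
$R{\left(U,X \right)} = 0$ ($R{\left(U,X \right)} = \left(-3\right) 0 = 0$)
$v{\left(q \right)} = -1 + q$ ($v{\left(q \right)} = q - 1 = -1 + q$)
$R{\left(13,-5 \right)} \left(v{\left(-7 \right)} - 81\right) = 0 \left(\left(-1 - 7\right) - 81\right) = 0 \left(-8 - 81\right) = 0 \left(-89\right) = 0$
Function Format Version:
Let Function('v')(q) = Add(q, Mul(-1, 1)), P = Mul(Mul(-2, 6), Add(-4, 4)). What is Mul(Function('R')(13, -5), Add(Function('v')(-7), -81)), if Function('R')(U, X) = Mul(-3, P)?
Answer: 0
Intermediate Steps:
P = 0 (P = Mul(-12, 0) = 0)
Function('R')(U, X) = 0 (Function('R')(U, X) = Mul(-3, 0) = 0)
Function('v')(q) = Add(-1, q) (Function('v')(q) = Add(q, -1) = Add(-1, q))
Mul(Function('R')(13, -5), Add(Function('v')(-7), -81)) = Mul(0, Add(Add(-1, -7), -81)) = Mul(0, Add(-8, -81)) = Mul(0, -89) = 0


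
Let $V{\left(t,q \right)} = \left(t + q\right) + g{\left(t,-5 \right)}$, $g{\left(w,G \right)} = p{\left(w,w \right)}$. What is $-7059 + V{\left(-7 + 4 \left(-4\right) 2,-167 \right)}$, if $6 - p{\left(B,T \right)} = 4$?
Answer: $-7263$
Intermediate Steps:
$p{\left(B,T \right)} = 2$ ($p{\left(B,T \right)} = 6 - 4 = 2$)
$g{\left(w,G \right)} = 2$
$V{\left(t,q \right)} = 2 + q + t$ ($V{\left(t,q \right)} = \left(t + q\right) + 2 = \left(q + t\right) + 2 = 2 + q + t$)
$-7059 + V{\left(-7 + 4 \left(-4\right) 2,-167 \right)} = -7059 + \left(2 - 167 + \left(-7 + 4 \left(-4\right) 2\right)\right) = -7059 - 204 = -7263$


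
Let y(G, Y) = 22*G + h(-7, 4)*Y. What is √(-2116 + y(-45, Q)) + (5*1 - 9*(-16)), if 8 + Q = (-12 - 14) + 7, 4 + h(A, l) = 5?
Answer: 149 + I*√3133 ≈ 149.0 + 55.973*I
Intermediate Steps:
h(A, l) = 1 (h(A, l) = -4 + 5 = 1)
Q = -27 (Q = -8 + ((-12 - 14) + 7) = -8 + (-26 + 7) = -8 - 19 = -27)
y(G, Y) = Y + 22*G (y(G, Y) = 22*G + 1*Y = 22*G + Y = Y + 22*G)
√(-2116 + y(-45, Q)) + (5*1 - 9*(-16)) = √(-2116 + (-27 + 22*(-45))) + (5*1 - 9*(-16)) = √(-2116 + (-27 - 990)) + (5 + 144) = √(-2116 - 1017) + 149 = √(-3133) + 149 = I*√3133 + 149 = 149 + I*√3133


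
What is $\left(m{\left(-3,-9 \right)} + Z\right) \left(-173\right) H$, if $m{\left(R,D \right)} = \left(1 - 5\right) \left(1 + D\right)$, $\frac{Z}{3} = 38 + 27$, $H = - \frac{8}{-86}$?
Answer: $- \frac{157084}{43} \approx -3653.1$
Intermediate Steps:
$H = \frac{4}{43}$ ($H = \left(-8\right) \left(- \frac{1}{86}\right) = \frac{4}{43} \approx 0.093023$)
$Z = 195$ ($Z = 3 \left(38 + 27\right) = 3 \cdot 65 = 195$)
$m{\left(R,D \right)} = -4 - 4 D$ ($m{\left(R,D \right)} = - 4 \left(1 + D\right) = -4 - 4 D$)
$\left(m{\left(-3,-9 \right)} + Z\right) \left(-173\right) H = \left(\left(-4 - -36\right) + 195\right) \left(-173\right) \frac{4}{43} = \left(\left(-4 + 36\right) + 195\right) \left(-173\right) \frac{4}{43} = \left(32 + 195\right) \left(-173\right) \frac{4}{43} = 227 \left(-173\right) \frac{4}{43} = \left(-39271\right) \frac{4}{43} = - \frac{157084}{43}$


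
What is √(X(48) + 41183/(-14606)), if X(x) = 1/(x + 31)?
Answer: 7*I*√76269917526/1153874 ≈ 1.6754*I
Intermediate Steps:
X(x) = 1/(31 + x)
√(X(48) + 41183/(-14606)) = √(1/(31 + 48) + 41183/(-14606)) = √(1/79 + 41183*(-1/14606)) = √(1/79 - 41183/14606) = √(-3238851/1153874) = 7*I*√76269917526/1153874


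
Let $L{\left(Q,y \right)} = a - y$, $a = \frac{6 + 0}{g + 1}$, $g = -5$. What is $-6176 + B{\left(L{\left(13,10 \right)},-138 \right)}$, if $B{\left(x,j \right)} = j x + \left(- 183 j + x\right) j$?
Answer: $-3488054$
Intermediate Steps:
$a = - \frac{3}{2}$ ($a = \frac{6 + 0}{-5 + 1} = \frac{6}{-4} = 6 \left(- \frac{1}{4}\right) = - \frac{3}{2} \approx -1.5$)
$L{\left(Q,y \right)} = - \frac{3}{2} - y$
$B{\left(x,j \right)} = j x + j \left(x - 183 j\right)$ ($B{\left(x,j \right)} = j x + \left(x - 183 j\right) j = j x + j \left(x - 183 j\right)$)
$-6176 + B{\left(L{\left(13,10 \right)},-138 \right)} = -6176 - 138 \left(\left(-183\right) \left(-138\right) + 2 \left(- \frac{3}{2} - 10\right)\right) = -6176 - 138 \left(25254 + 2 \left(- \frac{3}{2} - 10\right)\right) = -6176 - 138 \left(25254 + 2 \left(- \frac{23}{2}\right)\right) = -6176 - 138 \left(25254 - 23\right) = -6176 - 3481878 = -3488054$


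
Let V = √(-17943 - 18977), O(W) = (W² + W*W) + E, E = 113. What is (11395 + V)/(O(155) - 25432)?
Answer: 11395/22731 + 2*I*√9230/22731 ≈ 0.5013 + 0.008453*I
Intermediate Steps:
O(W) = 113 + 2*W² (O(W) = (W² + W*W) + 113 = (W² + W²) + 113 = 2*W² + 113 = 113 + 2*W²)
V = 2*I*√9230 (V = √(-36920) = 2*I*√9230 ≈ 192.15*I)
(11395 + V)/(O(155) - 25432) = (11395 + 2*I*√9230)/((113 + 2*155²) - 25432) = (11395 + 2*I*√9230)/((113 + 2*24025) - 25432) = (11395 + 2*I*√9230)/((113 + 48050) - 25432) = (11395 + 2*I*√9230)/(48163 - 25432) = (11395 + 2*I*√9230)/22731 = (11395 + 2*I*√9230)*(1/22731) = 11395/22731 + 2*I*√9230/22731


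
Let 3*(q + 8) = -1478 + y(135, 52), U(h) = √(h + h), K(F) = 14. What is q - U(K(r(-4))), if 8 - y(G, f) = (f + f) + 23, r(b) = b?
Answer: -1621/3 - 2*√7 ≈ -545.63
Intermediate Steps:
U(h) = √2*√h (U(h) = √(2*h) = √2*√h)
y(G, f) = -15 - 2*f (y(G, f) = 8 - ((f + f) + 23) = 8 - (2*f + 23) = 8 - (23 + 2*f) = 8 + (-23 - 2*f) = -15 - 2*f)
q = -1621/3 (q = -8 + (-1478 + (-15 - 2*52))/3 = -8 + (-1478 + (-15 - 104))/3 = -8 + (-1478 - 119)/3 = -8 + (⅓)*(-1597) = -8 - 1597/3 = -1621/3 ≈ -540.33)
q - U(K(r(-4))) = -1621/3 - √2*√14 = -1621/3 - 2*√7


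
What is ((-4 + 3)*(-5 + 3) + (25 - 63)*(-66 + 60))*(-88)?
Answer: -20240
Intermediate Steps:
((-4 + 3)*(-5 + 3) + (25 - 63)*(-66 + 60))*(-88) = (-1*(-2) - 38*(-6))*(-88) = (2 + 228)*(-88) = 230*(-88) = -20240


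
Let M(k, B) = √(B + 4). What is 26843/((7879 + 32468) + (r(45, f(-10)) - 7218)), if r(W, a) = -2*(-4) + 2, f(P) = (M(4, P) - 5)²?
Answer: 26843/33139 ≈ 0.81001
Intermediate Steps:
M(k, B) = √(4 + B)
f(P) = (-5 + √(4 + P))² (f(P) = (√(4 + P) - 5)² = (-5 + √(4 + P))²)
r(W, a) = 10 (r(W, a) = 8 + 2 = 10)
26843/((7879 + 32468) + (r(45, f(-10)) - 7218)) = 26843/((7879 + 32468) + (10 - 7218)) = 26843/(40347 - 7208) = 26843/33139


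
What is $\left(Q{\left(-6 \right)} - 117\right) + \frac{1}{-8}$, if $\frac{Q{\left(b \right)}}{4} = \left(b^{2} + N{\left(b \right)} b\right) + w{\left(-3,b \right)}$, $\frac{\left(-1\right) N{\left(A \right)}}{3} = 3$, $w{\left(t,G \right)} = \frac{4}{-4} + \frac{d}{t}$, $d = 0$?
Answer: $\frac{1911}{8} \approx 238.88$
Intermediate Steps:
$w{\left(t,G \right)} = -1$ ($w{\left(t,G \right)} = \frac{4}{-4} + \frac{0}{t} = 4 \left(- \frac{1}{4}\right) + 0 = -1 + 0 = -1$)
$N{\left(A \right)} = -9$ ($N{\left(A \right)} = \left(-3\right) 3 = -9$)
$Q{\left(b \right)} = -4 - 36 b + 4 b^{2}$ ($Q{\left(b \right)} = 4 \left(\left(b^{2} - 9 b\right) - 1\right) = 4 \left(-1 + b^{2} - 9 b\right) = -4 - 36 b + 4 b^{2}$)
$\left(Q{\left(-6 \right)} - 117\right) + \frac{1}{-8} = \left(\left(-4 - -216 + 4 \left(-6\right)^{2}\right) - 117\right) + \frac{1}{-8} = \left(\left(-4 + 216 + 4 \cdot 36\right) - 117\right) - \frac{1}{8} = \left(\left(-4 + 216 + 144\right) - 117\right) - \frac{1}{8} = \left(356 - 117\right) - \frac{1}{8} = 239 - \frac{1}{8} = \frac{1911}{8}$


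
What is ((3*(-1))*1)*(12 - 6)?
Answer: -18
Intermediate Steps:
((3*(-1))*1)*(12 - 6) = -3*1*6 = -3*6 = -18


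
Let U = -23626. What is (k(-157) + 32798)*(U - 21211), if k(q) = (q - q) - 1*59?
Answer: -1467918543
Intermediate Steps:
k(q) = -59 (k(q) = 0 - 59 = -59)
(k(-157) + 32798)*(U - 21211) = (-59 + 32798)*(-23626 - 21211) = 32739*(-44837) = -1467918543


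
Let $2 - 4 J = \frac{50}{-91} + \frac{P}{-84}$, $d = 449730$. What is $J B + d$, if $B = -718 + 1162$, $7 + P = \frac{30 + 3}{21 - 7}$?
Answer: $\frac{2293234927}{5096} \approx 4.5001 \cdot 10^{5}$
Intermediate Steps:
$P = - \frac{65}{14}$ ($P = -7 + \frac{30 + 3}{21 - 7} = -7 + \frac{33}{14} = - \frac{65}{14} \approx -4.6429$)
$B = 444$
$J = \frac{38131}{61152}$ ($J = \frac{1}{2} - \frac{\frac{50}{-91} - \frac{65}{14 \left(-84\right)}}{4} = \frac{1}{2} - \frac{50 \left(- \frac{1}{91}\right) - - \frac{65}{1176}}{4} = \frac{1}{2} - \frac{- \frac{50}{91} + \frac{65}{1176}}{4} = \frac{1}{2} - - \frac{7555}{61152} = \frac{1}{2} + \frac{7555}{61152} = \frac{38131}{61152} \approx 0.62354$)
$J B + d = \frac{38131}{61152} \cdot 444 + 449730 = \frac{1410847}{5096} + 449730 = \frac{2293234927}{5096}$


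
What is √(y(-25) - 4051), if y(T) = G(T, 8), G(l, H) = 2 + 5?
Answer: 2*I*√1011 ≈ 63.592*I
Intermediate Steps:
G(l, H) = 7
y(T) = 7
√(y(-25) - 4051) = √(7 - 4051) = √(-4044) = 2*I*√1011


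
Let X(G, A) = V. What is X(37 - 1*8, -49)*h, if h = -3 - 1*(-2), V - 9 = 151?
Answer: -160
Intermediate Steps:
V = 160 (V = 9 + 151 = 160)
X(G, A) = 160
h = -1 (h = -3 + 2 = -1)
X(37 - 1*8, -49)*h = 160*(-1) = -160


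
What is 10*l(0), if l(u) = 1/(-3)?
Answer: -10/3 ≈ -3.3333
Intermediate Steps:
l(u) = -⅓
10*l(0) = 10*(-⅓) = -10/3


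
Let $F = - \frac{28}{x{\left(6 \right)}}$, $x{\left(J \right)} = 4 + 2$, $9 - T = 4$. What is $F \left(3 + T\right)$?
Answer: $- \frac{112}{3} \approx -37.333$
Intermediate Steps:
$T = 5$ ($T = 9 - 4 = 5$)
$x{\left(J \right)} = 6$
$F = - \frac{14}{3}$ ($F = - \frac{28}{6} = \left(-28\right) \frac{1}{6} = - \frac{14}{3} \approx -4.6667$)
$F \left(3 + T\right) = - \frac{14 \left(3 + 5\right)}{3} = \left(- \frac{14}{3}\right) 8 = - \frac{112}{3}$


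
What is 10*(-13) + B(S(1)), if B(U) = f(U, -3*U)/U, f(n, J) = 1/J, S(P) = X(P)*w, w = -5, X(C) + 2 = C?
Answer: -9751/75 ≈ -130.01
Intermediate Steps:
X(C) = -2 + C
S(P) = 10 - 5*P (S(P) = (-2 + P)*(-5) = 10 - 5*P)
B(U) = -1/(3*U²) (B(U) = 1/(((-3*U))*U) = (-1/(3*U))/U = -1/(3*U²))
10*(-13) + B(S(1)) = 10*(-13) - 1/(3*(10 - 5*1)²) = -130 - 1/(3*(10 - 5)²) = -130 - ⅓/5² = -130 - ⅓*1/25 = -130 - 1/75 = -9751/75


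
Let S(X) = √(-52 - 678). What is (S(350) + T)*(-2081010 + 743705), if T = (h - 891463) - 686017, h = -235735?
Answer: 2424821485575 - 1337305*I*√730 ≈ 2.4248e+12 - 3.6132e+7*I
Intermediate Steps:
T = -1813215 (T = (-235735 - 891463) - 686017 = -1127198 - 686017 = -1813215)
S(X) = I*√730 (S(X) = √(-730) = I*√730)
(S(350) + T)*(-2081010 + 743705) = (I*√730 - 1813215)*(-2081010 + 743705) = (-1813215 + I*√730)*(-1337305) = 2424821485575 - 1337305*I*√730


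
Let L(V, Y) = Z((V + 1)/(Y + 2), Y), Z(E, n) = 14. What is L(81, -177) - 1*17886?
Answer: -17872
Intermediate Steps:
L(V, Y) = 14
L(81, -177) - 1*17886 = 14 - 1*17886 = 14 - 17886 = -17872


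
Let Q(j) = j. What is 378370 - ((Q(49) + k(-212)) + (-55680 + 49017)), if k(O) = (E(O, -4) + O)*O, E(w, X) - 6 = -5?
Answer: 340252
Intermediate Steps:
E(w, X) = 1 (E(w, X) = 6 - 5 = 1)
k(O) = O*(1 + O) (k(O) = (1 + O)*O = O*(1 + O))
378370 - ((Q(49) + k(-212)) + (-55680 + 49017)) = 378370 - ((49 - 212*(1 - 212)) + (-55680 + 49017)) = 378370 - ((49 - 212*(-211)) - 6663) = 378370 - ((49 + 44732) - 6663) = 378370 - (44781 - 6663) = 378370 - 1*38118 = 378370 - 38118 = 340252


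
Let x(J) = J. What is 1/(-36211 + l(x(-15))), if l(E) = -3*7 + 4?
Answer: -1/36228 ≈ -2.7603e-5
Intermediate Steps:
l(E) = -17 (l(E) = -21 + 4 = -17)
1/(-36211 + l(x(-15))) = 1/(-36211 - 17) = 1/(-36228) = -1/36228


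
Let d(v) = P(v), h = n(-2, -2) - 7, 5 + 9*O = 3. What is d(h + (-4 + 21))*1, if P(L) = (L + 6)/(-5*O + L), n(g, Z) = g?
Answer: 63/41 ≈ 1.5366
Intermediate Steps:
O = -2/9 (O = -5/9 + (⅑)*3 = -5/9 + ⅓ = -2/9 ≈ -0.22222)
h = -9 (h = -2 - 7 = -9)
P(L) = (6 + L)/(10/9 + L) (P(L) = (L + 6)/(-5*(-2/9) + L) = (6 + L)/(10/9 + L))
d(v) = 9*(6 + v)/(10 + 9*v)
d(h + (-4 + 21))*1 = (9*(6 + (-9 + (-4 + 21)))/(10 + 9*(-9 + (-4 + 21))))*1 = (9*(6 + (-9 + 17))/(10 + 9*(-9 + 17)))*1 = (9*(6 + 8)/(10 + 9*8))*1 = (9*14/(10 + 72))*1 = (9*14/82)*1 = (9*(1/82)*14)*1 = (63/41)*1 = 63/41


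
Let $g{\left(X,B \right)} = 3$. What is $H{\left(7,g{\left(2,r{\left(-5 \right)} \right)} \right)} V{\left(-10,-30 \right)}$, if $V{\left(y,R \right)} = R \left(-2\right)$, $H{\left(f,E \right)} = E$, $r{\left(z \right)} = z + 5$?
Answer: $180$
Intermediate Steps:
$r{\left(z \right)} = 5 + z$
$V{\left(y,R \right)} = - 2 R$
$H{\left(7,g{\left(2,r{\left(-5 \right)} \right)} \right)} V{\left(-10,-30 \right)} = 3 \left(\left(-2\right) \left(-30\right)\right) = 3 \cdot 60 = 180$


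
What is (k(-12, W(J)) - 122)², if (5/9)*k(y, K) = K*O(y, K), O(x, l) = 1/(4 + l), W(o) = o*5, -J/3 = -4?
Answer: 3705625/256 ≈ 14475.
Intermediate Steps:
J = 12 (J = -3*(-4) = 12)
W(o) = 5*o
k(y, K) = 9*K/(5*(4 + K)) (k(y, K) = 9*(K/(4 + K))/5 = 9*K/(5*(4 + K)))
(k(-12, W(J)) - 122)² = (9*(5*12)/(5*(4 + 5*12)) - 122)² = ((9/5)*60/(4 + 60) - 122)² = ((9/5)*60/64 - 122)² = ((9/5)*60*(1/64) - 122)² = (27/16 - 122)² = (-1925/16)² = 3705625/256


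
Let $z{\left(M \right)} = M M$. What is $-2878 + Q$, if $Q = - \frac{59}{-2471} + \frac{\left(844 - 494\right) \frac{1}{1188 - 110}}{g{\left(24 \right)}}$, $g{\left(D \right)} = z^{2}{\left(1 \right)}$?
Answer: $- \frac{78217444}{27181} \approx -2877.7$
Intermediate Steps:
$z{\left(M \right)} = M^{2}$
$g{\left(D \right)} = 1$ ($g{\left(D \right)} = \left(1^{2}\right)^{2} = 1^{2} = 1$)
$Q = \frac{9474}{27181}$ ($Q = - \frac{59}{-2471} + \frac{\left(844 - 494\right) \frac{1}{1188 - 110}}{1} = \left(-59\right) \left(- \frac{1}{2471}\right) + \frac{350}{1078} \cdot 1 = \frac{59}{2471} + 350 \cdot \frac{1}{1078} \cdot 1 = \frac{59}{2471} + \frac{25}{77} \cdot 1 = \frac{59}{2471} + \frac{25}{77} = \frac{9474}{27181} \approx 0.34855$)
$-2878 + Q = -2878 + \frac{9474}{27181} = - \frac{78217444}{27181}$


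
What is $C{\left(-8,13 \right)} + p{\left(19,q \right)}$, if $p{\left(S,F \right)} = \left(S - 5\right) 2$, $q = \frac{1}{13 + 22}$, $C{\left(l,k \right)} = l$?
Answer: $20$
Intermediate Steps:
$q = \frac{1}{35} \approx 0.028571$
$p{\left(S,F \right)} = -10 + 2 S$ ($p{\left(S,F \right)} = \left(-5 + S\right) 2 = -10 + 2 S$)
$C{\left(-8,13 \right)} + p{\left(19,q \right)} = -8 + \left(-10 + 2 \cdot 19\right) = -8 + \left(-10 + 38\right) = -8 + 28 = 20$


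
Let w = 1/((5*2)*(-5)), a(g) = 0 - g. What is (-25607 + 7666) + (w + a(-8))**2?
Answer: -44693299/2500 ≈ -17877.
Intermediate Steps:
a(g) = -g
w = -1/50 (w = 1/(10*(-5)) = 1/(-50) = -1/50 ≈ -0.020000)
(-25607 + 7666) + (w + a(-8))**2 = (-25607 + 7666) + (-1/50 - 1*(-8))**2 = -17941 + (-1/50 + 8)**2 = -17941 + (399/50)**2 = -17941 + 159201/2500 = -44693299/2500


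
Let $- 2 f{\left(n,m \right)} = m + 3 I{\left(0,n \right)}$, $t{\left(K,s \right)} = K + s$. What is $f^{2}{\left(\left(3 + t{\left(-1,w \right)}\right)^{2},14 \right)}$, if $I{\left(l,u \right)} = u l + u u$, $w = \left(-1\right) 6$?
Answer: $152881$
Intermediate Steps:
$w = -6$
$I{\left(l,u \right)} = u^{2} + l u$ ($I{\left(l,u \right)} = l u + u^{2} = u^{2} + l u$)
$f{\left(n,m \right)} = - \frac{3 n^{2}}{2} - \frac{m}{2}$ ($f{\left(n,m \right)} = - \frac{m + 3 n \left(0 + n\right)}{2} = - \frac{m + 3 n n}{2} = - \frac{m + 3 n^{2}}{2} = - \frac{3 n^{2}}{2} - \frac{m}{2}$)
$f^{2}{\left(\left(3 + t{\left(-1,w \right)}\right)^{2},14 \right)} = \left(- \frac{3 \left(\left(3 - 7\right)^{2}\right)^{2}}{2} - 7\right)^{2} = \left(- \frac{3 \left(\left(-4\right)^{2}\right)^{2}}{2} - 7\right)^{2} = \left(- \frac{3 \cdot 16^{2}}{2} - 7\right)^{2} = \left(\left(- \frac{3}{2}\right) 256 - 7\right)^{2} = \left(-384 - 7\right)^{2} = \left(-391\right)^{2} = 152881$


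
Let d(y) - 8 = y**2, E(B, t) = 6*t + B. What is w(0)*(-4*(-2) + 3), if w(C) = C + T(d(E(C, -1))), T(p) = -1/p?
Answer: -1/4 ≈ -0.25000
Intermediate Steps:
E(B, t) = B + 6*t
d(y) = 8 + y**2
w(C) = C - 1/(8 + (-6 + C)**2) (w(C) = C - 1/(8 + (C + 6*(-1))**2) = C - 1/(8 + (C - 6)**2) = C - 1/(8 + (-6 + C)**2))
w(0)*(-4*(-2) + 3) = (0 - 1/(8 + (-6 + 0)**2))*(-4*(-2) + 3) = (0 - 1/(8 + (-6)**2))*(8 + 3) = (0 - 1/(8 + 36))*11 = (0 - 1/44)*11 = -1/44*11 = -1/4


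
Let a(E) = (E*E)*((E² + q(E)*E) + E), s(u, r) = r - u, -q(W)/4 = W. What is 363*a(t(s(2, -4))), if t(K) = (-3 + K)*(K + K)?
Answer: -147699972288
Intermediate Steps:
q(W) = -4*W
t(K) = 2*K*(-3 + K) (t(K) = (-3 + K)*(2*K) = 2*K*(-3 + K))
a(E) = E²*(E - 3*E²) (a(E) = (E*E)*((E² + (-4*E)*E) + E) = E²*((E² - 4*E²) + E) = E²*(-3*E² + E) = E²*(E - 3*E²))
363*a(t(s(2, -4))) = 363*((2*(-4 - 1*2)*(-3 + (-4 - 1*2)))³*(1 - 6*(-4 - 1*2)*(-3 + (-4 - 1*2)))) = 363*((2*(-4 - 2)*(-3 + (-4 - 2)))³*(1 - 6*(-4 - 2)*(-3 + (-4 - 2)))) = 363*((2*(-6)*(-3 - 6))³*(1 - 6*(-6)*(-3 - 6))) = 363*((2*(-6)*(-9))³*(1 - 6*(-6)*(-9))) = 363*(108³*(1 - 3*108)) = 363*(1259712*(1 - 324)) = 363*(1259712*(-323)) = 363*(-406886976) = -147699972288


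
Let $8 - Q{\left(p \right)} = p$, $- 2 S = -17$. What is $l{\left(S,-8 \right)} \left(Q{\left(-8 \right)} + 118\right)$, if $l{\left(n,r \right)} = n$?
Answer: $1139$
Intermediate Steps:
$S = \frac{17}{2}$ ($S = \left(- \frac{1}{2}\right) \left(-17\right) = \frac{17}{2} \approx 8.5$)
$Q{\left(p \right)} = 8 - p$
$l{\left(S,-8 \right)} \left(Q{\left(-8 \right)} + 118\right) = \frac{17 \left(\left(8 - -8\right) + 118\right)}{2} = \frac{17 \left(\left(8 + 8\right) + 118\right)}{2} = \frac{17 \left(16 + 118\right)}{2} = \frac{17}{2} \cdot 134 = 1139$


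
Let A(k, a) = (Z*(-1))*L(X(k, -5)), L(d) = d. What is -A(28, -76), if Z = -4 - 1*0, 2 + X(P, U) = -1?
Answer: 12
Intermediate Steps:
X(P, U) = -3 (X(P, U) = -2 - 1 = -3)
Z = -4 (Z = -4 + 0 = -4)
A(k, a) = -12 (A(k, a) = -4*(-1)*(-3) = 4*(-3) = -12)
-A(28, -76) = -1*(-12) = 12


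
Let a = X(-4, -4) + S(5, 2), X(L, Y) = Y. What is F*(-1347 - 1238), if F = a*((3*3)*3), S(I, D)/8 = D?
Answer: -837540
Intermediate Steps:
S(I, D) = 8*D
a = 12 (a = -4 + 8*2 = -4 + 16 = 12)
F = 324 (F = 12*((3*3)*3) = 12*(9*3) = 12*27 = 324)
F*(-1347 - 1238) = 324*(-1347 - 1238) = 324*(-2585) = -837540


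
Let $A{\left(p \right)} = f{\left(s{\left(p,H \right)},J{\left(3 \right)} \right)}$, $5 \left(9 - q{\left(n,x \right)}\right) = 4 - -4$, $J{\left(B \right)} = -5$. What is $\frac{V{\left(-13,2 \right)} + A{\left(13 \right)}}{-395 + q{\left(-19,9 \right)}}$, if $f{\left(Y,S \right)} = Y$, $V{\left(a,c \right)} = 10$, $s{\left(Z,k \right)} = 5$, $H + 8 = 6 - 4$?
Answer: $- \frac{25}{646} \approx -0.0387$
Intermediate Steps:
$H = -6$ ($H = -8 + \left(6 - 4\right) = -8 + 2 = -6$)
$q{\left(n,x \right)} = \frac{37}{5}$ ($q{\left(n,x \right)} = 9 - \frac{4 - -4}{5} = 9 - \frac{4 + 4}{5} = 9 - \frac{8}{5} = \frac{37}{5}$)
$A{\left(p \right)} = 5$
$\frac{V{\left(-13,2 \right)} + A{\left(13 \right)}}{-395 + q{\left(-19,9 \right)}} = \frac{10 + 5}{-395 + \frac{37}{5}} = \frac{15}{- \frac{1938}{5}} = 15 \left(- \frac{5}{1938}\right) = - \frac{25}{646}$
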